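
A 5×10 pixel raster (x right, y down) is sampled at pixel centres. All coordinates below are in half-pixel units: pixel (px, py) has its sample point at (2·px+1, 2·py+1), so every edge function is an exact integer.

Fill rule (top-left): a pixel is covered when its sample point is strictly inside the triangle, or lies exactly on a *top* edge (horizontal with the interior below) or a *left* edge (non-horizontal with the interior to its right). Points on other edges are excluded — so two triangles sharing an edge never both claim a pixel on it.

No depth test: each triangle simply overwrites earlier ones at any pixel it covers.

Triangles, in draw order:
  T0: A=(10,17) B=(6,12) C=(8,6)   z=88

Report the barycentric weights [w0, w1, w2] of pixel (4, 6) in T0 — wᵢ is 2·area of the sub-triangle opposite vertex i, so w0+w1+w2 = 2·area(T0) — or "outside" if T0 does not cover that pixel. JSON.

T0:
  2·area = 34
  edge (10, 17)→(6, 12): d=(-4,-5) top-left  bias=+0
  edge (6, 12)→(8, 6): d=(2,-6) top-left  bias=+0
  edge (8, 6)→(10, 17): d=(2,11) right/bottom  bias=-1
    (4,1)@(9, 3): e=[51,0,-17] → .  [on edge]
    (3,4)@(7, 9): e=[17,0,17] → X  [on edge]
    (4,4)@(9, 9): e=[27,12,-5] → .
    (3,5)@(7, 11): e=[9,4,21] → X
    (4,5)@(9, 11): e=[19,16,-1] → .
    (3,6)@(7, 13): e=[1,8,25] → X
    (4,6)@(9, 13): e=[11,20,3] → X
    (2,7)@(5, 15): e=[-17,0,51] → .  [on edge]
    (3,7)@(7, 15): e=[-7,12,29] → .
    (4,7)@(9, 15): e=[3,24,7] → X
    (4,8)@(9, 17): e=[-5,28,11] → .
  covered (5 px):
    . . . . .
    . . . . .
    . . . . .
    . . . . .
    . . . X .
    . . . X .
    . . . X X
    . . . . X
    . . . . .
    . . . . .

Answer: [20,3,11]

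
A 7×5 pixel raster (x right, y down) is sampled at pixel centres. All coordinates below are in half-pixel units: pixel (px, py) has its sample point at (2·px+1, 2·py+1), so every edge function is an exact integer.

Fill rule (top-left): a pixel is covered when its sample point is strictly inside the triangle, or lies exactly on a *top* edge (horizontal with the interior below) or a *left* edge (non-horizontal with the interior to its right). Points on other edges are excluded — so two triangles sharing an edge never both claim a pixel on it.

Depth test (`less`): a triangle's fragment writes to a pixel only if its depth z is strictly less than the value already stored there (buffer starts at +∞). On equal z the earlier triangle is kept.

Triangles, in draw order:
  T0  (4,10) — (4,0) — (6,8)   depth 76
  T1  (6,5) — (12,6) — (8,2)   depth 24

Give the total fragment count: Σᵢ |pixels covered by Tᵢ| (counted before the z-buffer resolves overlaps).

T0:
  2·area = 20
  edge (4, 10)→(4, 0): d=(0,-10) top-left  bias=+0
  edge (4, 0)→(6, 8): d=(2,8) right/bottom  bias=-1
  edge (6, 8)→(4, 10): d=(-2,2) right/bottom  bias=-1
    (6,0)@(13, 1): e=[90,-70,0] → ·  [on edge]
    (5,1)@(11, 3): e=[70,-50,0] → ·  [on edge]
    (2,2)@(5, 5): e=[10,2,8] → █
    (3,2)@(7, 5): e=[30,-14,4] → ·
    (4,2)@(9, 5): e=[50,-30,0] → ·  [on edge]
    (2,3)@(5, 7): e=[10,6,4] → █
    (3,3)@(7, 7): e=[30,-10,0] → ·  [on edge]
    (2,4)@(5, 9): e=[10,10,0] → ·  [on edge]
  covered (2 px):
    · · · · · · ·
    · · · · · · ·
    · · █ · · · ·
    · · █ · · · ·
    · · · · · · ·
T1:
  2·area = 20  (B↔C swapped to make it positive)
  edge (6, 5)→(8, 2): d=(2,-3) top-left  bias=+0
  edge (8, 2)→(12, 6): d=(4,4) right/bottom  bias=-1
  edge (12, 6)→(6, 5): d=(-6,-1) top-left  bias=+0
    (3,0)@(7, 1): e=[-5,0,25] → ·  [on edge]
    (4,1)@(9, 3): e=[5,0,15] → ·  [on edge]
    (3,2)@(7, 5): e=[3,16,1] → █
    (4,2)@(9, 5): e=[9,8,3] → █
    (5,2)@(11, 5): e=[15,0,5] → ·  [on edge]
    (3,3)@(7, 7): e=[7,24,-11] → ·
    (4,3)@(9, 7): e=[13,16,-9] → ·
    (6,3)@(13, 7): e=[25,0,-5] → ·  [on edge]
  covered (2 px):
    · · · · · · ·
    · · · · · · ·
    · · · █ █ · ·
    · · · · · · ·
    · · · · · · ·

Result: 4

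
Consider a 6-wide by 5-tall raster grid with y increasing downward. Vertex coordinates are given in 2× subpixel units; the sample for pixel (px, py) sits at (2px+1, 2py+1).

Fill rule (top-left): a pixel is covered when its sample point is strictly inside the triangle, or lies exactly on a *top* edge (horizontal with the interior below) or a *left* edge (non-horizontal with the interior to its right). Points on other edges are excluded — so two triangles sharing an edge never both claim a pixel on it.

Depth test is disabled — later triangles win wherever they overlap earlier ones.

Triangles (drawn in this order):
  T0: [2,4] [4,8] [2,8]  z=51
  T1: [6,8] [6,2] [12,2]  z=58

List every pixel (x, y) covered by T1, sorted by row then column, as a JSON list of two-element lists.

T0:
  2·area = 8
  edge (2, 4)→(4, 8): d=(2,4) right/bottom  bias=-1
  edge (4, 8)→(2, 8): d=(-2,0) right/bottom  bias=-1
  edge (2, 8)→(2, 4): d=(0,-4) top-left  bias=+0
    (1,3)@(3, 7): e=[2,2,4] → X
    (2,3)@(5, 7): e=[-6,2,12] → .
    (1,4)@(3, 9): e=[6,-2,4] → .
  covered (1 px):
    . . . . . .
    . . . . . .
    . . . . . .
    . X . . . .
    . . . . . .
T1:
  2·area = 36
  edge (6, 8)→(6, 2): d=(0,-6) top-left  bias=+0
  edge (6, 2)→(12, 2): d=(6,0) top-left  bias=+0
  edge (12, 2)→(6, 8): d=(-6,6) right/bottom  bias=-1
    (3,1)@(7, 3): e=[6,6,24] → X
    (4,1)@(9, 3): e=[18,6,12] → X
    (5,1)@(11, 3): e=[30,6,0] → .  [on edge]
    (3,2)@(7, 5): e=[6,18,12] → X
    (4,2)@(9, 5): e=[18,18,0] → .  [on edge]
    (3,3)@(7, 7): e=[6,30,0] → .  [on edge]
    (2,4)@(5, 9): e=[-6,42,0] → .  [on edge]
  covered (3 px):
    . . . . . .
    . . . X X .
    . . . X . .
    . . . . . .
    . . . . . .

Final: [[3,1],[4,1],[3,2]]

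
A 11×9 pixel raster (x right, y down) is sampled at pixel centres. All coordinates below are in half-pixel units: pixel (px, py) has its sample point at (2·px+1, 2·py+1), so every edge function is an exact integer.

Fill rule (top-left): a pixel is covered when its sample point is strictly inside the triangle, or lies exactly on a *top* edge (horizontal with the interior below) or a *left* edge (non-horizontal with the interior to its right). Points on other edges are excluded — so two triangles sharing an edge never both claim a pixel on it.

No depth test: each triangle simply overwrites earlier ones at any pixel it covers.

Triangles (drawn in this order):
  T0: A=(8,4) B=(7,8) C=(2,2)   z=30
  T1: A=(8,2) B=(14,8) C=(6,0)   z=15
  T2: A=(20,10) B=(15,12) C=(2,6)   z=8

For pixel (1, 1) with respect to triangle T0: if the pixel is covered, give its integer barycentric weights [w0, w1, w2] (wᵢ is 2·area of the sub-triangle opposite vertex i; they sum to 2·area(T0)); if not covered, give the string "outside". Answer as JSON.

T0:
  2·area = 26
  edge (8, 4)→(7, 8): d=(-1,4) right/bottom  bias=-1
  edge (7, 8)→(2, 2): d=(-5,-6) top-left  bias=+0
  edge (2, 2)→(8, 4): d=(6,2) right/bottom  bias=-1
    (1,1)@(3, 3): e=[21,1,4] → #
    (2,1)@(5, 3): e=[13,13,0] → ·  [on edge]
    (1,2)@(3, 5): e=[19,-9,16] → ·
    (2,2)@(5, 5): e=[11,3,12] → #
    (3,2)@(7, 5): e=[3,15,8] → #
    (4,2)@(9, 5): e=[-5,27,4] → ·
    (5,2)@(11, 5): e=[-13,39,0] → ·  [on edge]
    (2,3)@(5, 7): e=[9,-7,24] → ·
    (3,3)@(7, 7): e=[1,5,20] → #
    (4,3)@(9, 7): e=[-7,17,16] → ·
    (8,3)@(17, 7): e=[-39,65,0] → ·  [on edge]
    (3,4)@(7, 9): e=[-1,-5,32] → ·
  covered (4 px):
    · · · · · · · · · · ·
    · # · · · · · · · · ·
    · · # # · · · · · · ·
    · · · # · · · · · · ·
    · · · · · · · · · · ·
    · · · · · · · · · · ·
    · · · · · · · · · · ·
    · · · · · · · · · · ·
    · · · · · · · · · · ·
T1:
  degenerate (2·area = 0) — covers nothing
T2:
  2·area = 56
  edge (20, 10)→(15, 12): d=(-5,2) right/bottom  bias=-1
  edge (15, 12)→(2, 6): d=(-13,-6) top-left  bias=+0
  edge (2, 6)→(20, 10): d=(18,4) right/bottom  bias=-1
    (2,3)@(5, 7): e=[45,5,6] → #
    (3,3)@(7, 7): e=[41,17,-2] → ·
    (2,4)@(5, 9): e=[35,-21,42] → ·
    (4,4)@(9, 9): e=[27,3,26] → #
    (5,4)@(11, 9): e=[23,15,18] → #
    (6,4)@(13, 9): e=[19,27,10] → #
    (7,4)@(15, 9): e=[15,39,2] → #
    (8,4)@(17, 9): e=[11,51,-6] → ·
    (4,5)@(9, 11): e=[17,-23,62] → ·
    (5,5)@(11, 11): e=[13,-11,54] → ·
    (6,5)@(13, 11): e=[9,1,46] → #
    (8,5)@(17, 11): e=[1,25,30] → #
  covered (8 px):
    · · · · · · · · · · ·
    · · · · · · · · · · ·
    · · · · · · · · · · ·
    · · # · · · · · · · ·
    · · · · # # # # · · ·
    · · · · · · # # # · ·
    · · · · · · · · · · ·
    · · · · · · · · · · ·
    · · · · · · · · · · ·

Answer: [1,4,21]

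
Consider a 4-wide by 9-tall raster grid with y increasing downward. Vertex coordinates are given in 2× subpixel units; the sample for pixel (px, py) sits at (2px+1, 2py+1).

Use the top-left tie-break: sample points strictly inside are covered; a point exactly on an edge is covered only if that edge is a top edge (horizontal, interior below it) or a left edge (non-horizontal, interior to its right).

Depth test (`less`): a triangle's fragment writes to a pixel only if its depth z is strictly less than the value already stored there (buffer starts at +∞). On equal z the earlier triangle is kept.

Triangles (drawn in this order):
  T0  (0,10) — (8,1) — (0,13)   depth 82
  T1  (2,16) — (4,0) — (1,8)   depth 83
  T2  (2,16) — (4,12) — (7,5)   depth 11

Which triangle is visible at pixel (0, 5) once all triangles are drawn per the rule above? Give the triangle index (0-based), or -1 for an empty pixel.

T0:
  2·area = 24
  edge (0, 10)→(8, 1): d=(8,-9) top-left  bias=+0
  edge (8, 1)→(0, 13): d=(-8,12) right/bottom  bias=-1
  edge (0, 13)→(0, 10): d=(0,-3) top-left  bias=+0
    (2,2)@(5, 5): e=[5,4,15] → #
    (3,2)@(7, 5): e=[23,-20,21] → ·
    (1,3)@(3, 7): e=[3,12,9] → #
    (2,3)@(5, 7): e=[21,-12,15] → ·
    (0,4)@(1, 9): e=[1,20,3] → #
    (1,4)@(3, 9): e=[19,-4,9] → ·
    (0,5)@(1, 11): e=[17,4,3] → #
    (1,5)@(3, 11): e=[35,-20,9] → ·
    (0,6)@(1, 13): e=[33,-12,3] → ·
  covered (4 px):
    · · · ·
    · · · ·
    · · # ·
    · # · ·
    # · · ·
    # · · ·
    · · · ·
    · · · ·
    · · · ·
T1:
  2·area = 32  (B↔C swapped to make it positive)
  edge (2, 16)→(1, 8): d=(-1,-8) top-left  bias=+0
  edge (1, 8)→(4, 0): d=(3,-8) top-left  bias=+0
  edge (4, 0)→(2, 16): d=(-2,16) right/bottom  bias=-1
    (1,1)@(3, 3): e=[21,1,10] → #
    (2,1)@(5, 3): e=[37,17,-22] → ·
    (1,2)@(3, 5): e=[19,7,6] → #
    (2,2)@(5, 5): e=[35,23,-26] → ·
    (1,3)@(3, 7): e=[17,13,2] → #
    (2,3)@(5, 7): e=[33,29,-30] → ·
    (1,4)@(3, 9): e=[15,19,-2] → ·
  covered (3 px):
    · · · ·
    · # · ·
    · # · ·
    · # · ·
    · · · ·
    · · · ·
    · · · ·
    · · · ·
    · · · ·
T2:
  2·area = 2  (B↔C swapped to make it positive)
  edge (2, 16)→(7, 5): d=(5,-11) top-left  bias=+0
  edge (7, 5)→(4, 12): d=(-3,7) right/bottom  bias=-1
  edge (4, 12)→(2, 16): d=(-2,4) right/bottom  bias=-1
    (3,2)@(7, 5): e=[0,0,2] → ·  [on edge]
  covered (0 px):
    · · · ·
    · · · ·
    · · · ·
    · · · ·
    · · · ·
    · · · ·
    · · · ·
    · · · ·
    · · · ·

Z-buffer (winner per pixel, '.' = empty):
  . . . .
  . 1 . .
  . 1 0 .
  . 0 . .
  0 . . .
  0 . . .
  . . . .
  . . . .
  . . . .

Result: 0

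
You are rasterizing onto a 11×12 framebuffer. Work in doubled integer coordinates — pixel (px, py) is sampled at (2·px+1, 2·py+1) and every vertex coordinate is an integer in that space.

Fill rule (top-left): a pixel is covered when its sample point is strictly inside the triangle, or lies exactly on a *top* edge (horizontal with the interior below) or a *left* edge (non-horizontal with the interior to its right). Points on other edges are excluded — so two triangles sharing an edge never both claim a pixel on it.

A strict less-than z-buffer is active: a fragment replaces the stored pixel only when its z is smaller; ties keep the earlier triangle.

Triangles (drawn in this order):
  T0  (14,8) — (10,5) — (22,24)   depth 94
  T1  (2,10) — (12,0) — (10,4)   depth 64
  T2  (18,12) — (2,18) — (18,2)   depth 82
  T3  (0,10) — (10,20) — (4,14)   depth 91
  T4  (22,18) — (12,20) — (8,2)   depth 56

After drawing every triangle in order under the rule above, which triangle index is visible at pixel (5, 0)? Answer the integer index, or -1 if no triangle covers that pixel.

T0:
  2·area = 40  (B↔C swapped to make it positive)
  edge (14, 8)→(22, 24): d=(8,16) right/bottom  bias=-1
  edge (22, 24)→(10, 5): d=(-12,-19) top-left  bias=+0
  edge (10, 5)→(14, 8): d=(4,3) right/bottom  bias=-1
    (6,4)@(13, 9): e=[24,9,7] → X
    (7,4)@(15, 9): e=[-8,47,1] → .
    (6,5)@(13, 11): e=[40,-15,15] → .
    (7,5)@(15, 11): e=[8,23,9] → X
    (8,5)@(17, 11): e=[-24,61,3] → .
    (7,6)@(15, 13): e=[24,-1,17] → .
    (8,7)@(17, 15): e=[8,13,19] → X
    (9,7)@(19, 15): e=[-24,51,13] → .
    (8,8)@(17, 17): e=[24,-11,27] → .
    (9,9)@(19, 19): e=[8,3,29] → X
    (10,9)@(21, 19): e=[-24,41,23] → .
    (9,10)@(19, 21): e=[24,-21,37] → .
  covered (4 px):
    . . . . . . . . . . .
    . . . . . . . . . . .
    . . . . . . . . . . .
    . . . . . . . . . . .
    . . . . . . X . . . .
    . . . . . . . X . . .
    . . . . . . . . . . .
    . . . . . . . . X . .
    . . . . . . . . . . .
    . . . . . . . . . X .
    . . . . . . . . . . .
    . . . . . . . . . . .
T1:
  2·area = 20
  edge (2, 10)→(12, 0): d=(10,-10) top-left  bias=+0
  edge (12, 0)→(10, 4): d=(-2,4) right/bottom  bias=-1
  edge (10, 4)→(2, 10): d=(-8,6) right/bottom  bias=-1
    (5,0)@(11, 1): e=[0,2,18] → X  [on edge]
    (6,0)@(13, 1): e=[20,-6,6] → .
    (4,1)@(9, 3): e=[0,6,14] → X  [on edge]
    (5,1)@(11, 3): e=[20,-2,2] → .
    (3,2)@(7, 5): e=[0,10,10] → X  [on edge]
    (4,2)@(9, 5): e=[20,2,-2] → .
    (2,3)@(5, 7): e=[0,14,6] → X  [on edge]
    (3,3)@(7, 7): e=[20,6,-6] → .
    (1,4)@(3, 9): e=[0,18,2] → X  [on edge]
    (2,4)@(5, 9): e=[20,10,-10] → .
    (0,5)@(1, 11): e=[0,22,-2] → .  [on edge]
    (1,5)@(3, 11): e=[20,14,-14] → .
  covered (5 px):
    . . . . . X . . . . .
    . . . . X . . . . . .
    . . . X . . . . . . .
    . . X . . . . . . . .
    . X . . . . . . . . .
    . . . . . . . . . . .
    . . . . . . . . . . .
    . . . . . . . . . . .
    . . . . . . . . . . .
    . . . . . . . . . . .
    . . . . . . . . . . .
    . . . . . . . . . . .
T2:
  2·area = 160
  edge (18, 12)→(2, 18): d=(-16,6) right/bottom  bias=-1
  edge (2, 18)→(18, 2): d=(16,-16) top-left  bias=+0
  edge (18, 2)→(18, 12): d=(0,10) right/bottom  bias=-1
    (9,0)@(19, 1): e=[170,0,-10] → .  [on edge]
    (8,1)@(17, 3): e=[150,0,10] → X  [on edge]
    (9,1)@(19, 3): e=[138,32,-10] → .
    (7,2)@(15, 5): e=[130,0,30] → X  [on edge]
    (9,2)@(19, 5): e=[106,64,-10] → .
    (6,3)@(13, 7): e=[110,0,50] → X  [on edge]
    (9,3)@(19, 7): e=[74,96,-10] → .
    (5,4)@(11, 9): e=[90,0,70] → X  [on edge]
    (9,4)@(19, 9): e=[42,128,-10] → .
    (4,5)@(9, 11): e=[70,0,90] → X  [on edge]
    (9,5)@(19, 11): e=[10,160,-10] → .
    (3,6)@(7, 13): e=[50,0,110] → X  [on edge]
    (2,7)@(5, 15): e=[30,0,130] → X  [on edge]
    (1,8)@(3, 17): e=[10,0,150] → X  [on edge]
    (0,9)@(1, 19): e=[-10,0,170] → .  [on edge]
  covered (24 px):
    . . . . . . . . . . .
    . . . . . . . . X . .
    . . . . . . . X X . .
    . . . . . . X X X . .
    . . . . . X X X X . .
    . . . . X X X X X . .
    . . . X X X X X . . .
    . . X X X . . . . . .
    . X . . . . . . . . .
    . . . . . . . . . . .
    . . . . . . . . . . .
    . . . . . . . . . . .
T3:
  degenerate (2·area = 0) — covers nothing
T4:
  2·area = 188
  edge (22, 18)→(12, 20): d=(-10,2) right/bottom  bias=-1
  edge (12, 20)→(8, 2): d=(-4,-18) top-left  bias=+0
  edge (8, 2)→(22, 18): d=(14,16) right/bottom  bias=-1
    (4,2)@(9, 5): e=[156,6,26] → X
    (5,2)@(11, 5): e=[152,42,-6] → .
    (4,3)@(9, 7): e=[136,-2,54] → .
    (5,3)@(11, 7): e=[132,34,22] → X
    (6,3)@(13, 7): e=[128,70,-10] → .
    (5,4)@(11, 9): e=[112,26,50] → X
    (6,4)@(13, 9): e=[108,62,18] → X
    (7,4)@(15, 9): e=[104,98,-14] → .
    (5,5)@(11, 11): e=[92,18,78] → X
    (7,5)@(15, 11): e=[84,90,14] → X
    (8,5)@(17, 11): e=[80,126,-18] → .
    (5,6)@(11, 13): e=[72,10,106] → X
    (8,9)@(17, 19): e=[0,94,94] → .  [on edge]
    (3,10)@(7, 21): e=[0,-94,282] → .  [on edge]
  covered (23 px):
    . . . . . . . . . . .
    . . . . . . . . . . .
    . . . . X . . . . . .
    . . . . . X . . . . .
    . . . . . X X . . . .
    . . . . . X X X . . .
    . . . . . X X X X . .
    . . . . . X X X X X .
    . . . . . . X X X X X
    . . . . . . X X . . .
    . . . . . . . . . . .
    . . . . . . . . . . .

Z-buffer (winner per pixel, '.' = empty):
  . . . . . 1 . . . . .
  . . . . 1 . . . 2 . .
  . . . 1 4 . . 2 2 . .
  . . 1 . . 4 2 2 2 . .
  . 1 . . . 4 4 2 2 . .
  . . . . 2 4 4 4 2 . .
  . . . 2 2 4 4 4 4 . .
  . . 2 2 2 4 4 4 4 4 .
  . 2 . . . . 4 4 4 4 4
  . . . . . . 4 4 . 0 .
  . . . . . . . . . . .
  . . . . . . . . . . .

Answer: 1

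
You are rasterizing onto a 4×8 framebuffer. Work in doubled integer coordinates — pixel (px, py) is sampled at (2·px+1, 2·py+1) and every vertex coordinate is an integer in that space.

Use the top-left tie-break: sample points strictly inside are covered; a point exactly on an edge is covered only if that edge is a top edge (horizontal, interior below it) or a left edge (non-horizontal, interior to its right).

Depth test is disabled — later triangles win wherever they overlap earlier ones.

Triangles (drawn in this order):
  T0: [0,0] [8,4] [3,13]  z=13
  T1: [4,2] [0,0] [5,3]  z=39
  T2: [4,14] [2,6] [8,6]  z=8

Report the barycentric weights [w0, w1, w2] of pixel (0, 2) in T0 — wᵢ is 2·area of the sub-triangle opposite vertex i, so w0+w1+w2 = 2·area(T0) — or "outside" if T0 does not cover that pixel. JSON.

T0:
  2·area = 92
  edge (0, 0)→(8, 4): d=(8,4) right/bottom  bias=-1
  edge (8, 4)→(3, 13): d=(-5,9) right/bottom  bias=-1
  edge (3, 13)→(0, 0): d=(-3,-13) top-left  bias=+0
    (0,0)@(1, 1): e=[4,78,10] → #
    (1,0)@(3, 1): e=[-4,60,36] → ·
    (0,1)@(1, 3): e=[20,68,4] → #
    (1,1)@(3, 3): e=[12,50,30] → #
    (2,1)@(5, 3): e=[4,32,56] → #
    (3,1)@(7, 3): e=[-4,14,82] → ·
    (0,2)@(1, 5): e=[36,58,-2] → ·
    (1,2)@(3, 5): e=[28,40,24] → #
    (3,2)@(7, 5): e=[12,4,76] → #
    (1,3)@(3, 7): e=[44,30,18] → #
    (3,3)@(7, 7): e=[28,-6,70] → ·
    (1,4)@(3, 9): e=[60,20,12] → #
    (1,6)@(3, 13): e=[92,0,0] → ·  [on edge]
  covered (12 px):
    # · · ·
    # # # ·
    · # # #
    · # # ·
    · # # ·
    · # · ·
    · · · ·
    · · · ·
T1:
  2·area = 2  (B↔C swapped to make it positive)
  edge (4, 2)→(5, 3): d=(1,1) right/bottom  bias=-1
  edge (5, 3)→(0, 0): d=(-5,-3) top-left  bias=+0
  edge (0, 0)→(4, 2): d=(4,2) right/bottom  bias=-1
    (1,0)@(3, 1): e=[0,4,-2] → ·  [on edge]
    (2,1)@(5, 3): e=[0,0,2] → ·  [on edge]
    (3,2)@(7, 5): e=[0,-4,6] → ·  [on edge]
  covered (0 px):
    · · · ·
    · · · ·
    · · · ·
    · · · ·
    · · · ·
    · · · ·
    · · · ·
    · · · ·
T2:
  2·area = 48
  edge (4, 14)→(2, 6): d=(-2,-8) top-left  bias=+0
  edge (2, 6)→(8, 6): d=(6,0) top-left  bias=+0
  edge (8, 6)→(4, 14): d=(-4,8) right/bottom  bias=-1
    (1,3)@(3, 7): e=[6,6,36] → #
    (2,3)@(5, 7): e=[22,6,20] → #
    (3,3)@(7, 7): e=[38,6,4] → #
    (1,4)@(3, 9): e=[2,18,28] → #
    (3,4)@(7, 9): e=[34,18,-4] → ·
    (1,5)@(3, 11): e=[-2,30,20] → ·
    (2,5)@(5, 11): e=[14,30,4] → #
    (3,5)@(7, 11): e=[30,30,-12] → ·
    (2,6)@(5, 13): e=[10,42,-4] → ·
  covered (6 px):
    · · · ·
    · · · ·
    · · · ·
    · # # #
    · # # ·
    · · # ·
    · · · ·
    · · · ·

Answer: "outside"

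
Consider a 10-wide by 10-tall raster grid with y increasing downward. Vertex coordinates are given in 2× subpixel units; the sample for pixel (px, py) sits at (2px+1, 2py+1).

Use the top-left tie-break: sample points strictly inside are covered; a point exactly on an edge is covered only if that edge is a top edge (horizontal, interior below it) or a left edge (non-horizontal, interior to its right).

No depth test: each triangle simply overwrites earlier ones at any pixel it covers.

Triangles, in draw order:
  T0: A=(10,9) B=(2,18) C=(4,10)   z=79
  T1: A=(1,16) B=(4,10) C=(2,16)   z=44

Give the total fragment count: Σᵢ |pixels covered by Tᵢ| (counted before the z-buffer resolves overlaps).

T0:
  2·area = 46
  edge (10, 9)→(2, 18): d=(-8,9) right/bottom  bias=-1
  edge (2, 18)→(4, 10): d=(2,-8) top-left  bias=+0
  edge (4, 10)→(10, 9): d=(6,-1) top-left  bias=+0
    (2,5)@(5, 11): e=[29,10,7] → X
    (3,5)@(7, 11): e=[11,26,9] → X
    (4,5)@(9, 11): e=[-7,42,11] → .
    (2,6)@(5, 13): e=[13,14,19] → X
    (3,6)@(7, 13): e=[-5,30,21] → .
    (1,7)@(3, 15): e=[15,2,29] → X
    (2,7)@(5, 15): e=[-3,18,31] → .
    (1,8)@(3, 17): e=[-1,6,41] → .
  covered (4 px):
    . . . . . . . . . .
    . . . . . . . . . .
    . . . . . . . . . .
    . . . . . . . . . .
    . . . . . . . . . .
    . . X X . . . . . .
    . . X . . . . . . .
    . X . . . . . . . .
    . . . . . . . . . .
    . . . . . . . . . .
T1:
  2·area = 6
  edge (1, 16)→(4, 10): d=(3,-6) top-left  bias=+0
  edge (4, 10)→(2, 16): d=(-2,6) right/bottom  bias=-1
  edge (2, 16)→(1, 16): d=(-1,0) right/bottom  bias=-1
    (3,0)@(7, 1): e=[-9,0,15] → .  [on edge]
    (2,3)@(5, 7): e=[-3,0,9] → .  [on edge]
    (1,6)@(3, 13): e=[3,0,3] → .  [on edge]
    (0,9)@(1, 19): e=[9,0,-3] → .  [on edge]
  covered (0 px):
    . . . . . . . . . .
    . . . . . . . . . .
    . . . . . . . . . .
    . . . . . . . . . .
    . . . . . . . . . .
    . . . . . . . . . .
    . . . . . . . . . .
    . . . . . . . . . .
    . . . . . . . . . .
    . . . . . . . . . .

Final: 4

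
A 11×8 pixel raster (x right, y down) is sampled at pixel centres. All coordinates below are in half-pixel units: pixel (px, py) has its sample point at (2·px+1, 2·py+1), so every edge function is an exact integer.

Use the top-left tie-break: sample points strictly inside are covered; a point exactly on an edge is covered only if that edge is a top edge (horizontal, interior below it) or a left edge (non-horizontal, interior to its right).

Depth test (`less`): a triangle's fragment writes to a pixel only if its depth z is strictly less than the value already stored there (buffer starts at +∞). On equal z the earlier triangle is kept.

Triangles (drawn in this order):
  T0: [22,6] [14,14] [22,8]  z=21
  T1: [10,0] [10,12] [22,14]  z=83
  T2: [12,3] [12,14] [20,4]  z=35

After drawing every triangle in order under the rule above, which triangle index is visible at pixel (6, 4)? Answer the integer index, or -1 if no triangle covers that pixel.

T0:
  2·area = 16  (B↔C swapped to make it positive)
  edge (22, 6)→(22, 8): d=(0,2) right/bottom  bias=-1
  edge (22, 8)→(14, 14): d=(-8,6) right/bottom  bias=-1
  edge (14, 14)→(22, 6): d=(8,-8) top-left  bias=+0
    (10,3)@(21, 7): e=[2,14,0] → X  [on edge]
    (9,4)@(19, 9): e=[6,10,0] → X  [on edge]
    (10,4)@(21, 9): e=[2,-2,16] → .
    (8,5)@(17, 11): e=[10,6,0] → X  [on edge]
    (9,5)@(19, 11): e=[6,-6,16] → .
    (7,6)@(15, 13): e=[14,2,0] → X  [on edge]
    (8,6)@(17, 13): e=[10,-10,16] → .
    (6,7)@(13, 15): e=[18,-2,0] → .  [on edge]
    (7,7)@(15, 15): e=[14,-14,16] → .
  covered (4 px):
    . . . . . . . . . . .
    . . . . . . . . . . .
    . . . . . . . . . . .
    . . . . . . . . . . X
    . . . . . . . . . X .
    . . . . . . . . X . .
    . . . . . . . X . . .
    . . . . . . . . . . .
T1:
  2·area = 144  (B↔C swapped to make it positive)
  edge (10, 0)→(22, 14): d=(12,14) right/bottom  bias=-1
  edge (22, 14)→(10, 12): d=(-12,-2) top-left  bias=+0
  edge (10, 12)→(10, 0): d=(0,-12) top-left  bias=+0
    (5,1)@(11, 3): e=[22,110,12] → X
    (6,1)@(13, 3): e=[-6,114,36] → .
    (5,2)@(11, 5): e=[46,86,12] → X
    (6,2)@(13, 5): e=[18,90,36] → X
    (7,2)@(15, 5): e=[-10,94,60] → .
    (5,3)@(11, 7): e=[70,62,12] → X
    (7,3)@(15, 7): e=[14,70,60] → X
    (8,3)@(17, 7): e=[-14,74,84] → .
    (5,4)@(11, 9): e=[94,38,12] → X
    (8,4)@(17, 9): e=[10,50,84] → X
    (9,4)@(19, 9): e=[-18,54,108] → .
    (5,5)@(11, 11): e=[118,14,12] → X
  covered (18 px):
    . . . . . . . . . . .
    . . . . . X . . . . .
    . . . . . X X . . . .
    . . . . . X X X . . .
    . . . . . X X X X . .
    . . . . . X X X X X .
    . . . . . . . . X X X
    . . . . . . . . . . .
T2:
  2·area = 88  (B↔C swapped to make it positive)
  edge (12, 3)→(20, 4): d=(8,1) right/bottom  bias=-1
  edge (20, 4)→(12, 14): d=(-8,10) right/bottom  bias=-1
  edge (12, 14)→(12, 3): d=(0,-11) top-left  bias=+0
    (6,2)@(13, 5): e=[15,62,11] → X
    (7,2)@(15, 5): e=[13,42,33] → X
    (8,2)@(17, 5): e=[11,22,55] → X
    (9,2)@(19, 5): e=[9,2,77] → X
    (10,2)@(21, 5): e=[7,-18,99] → .
    (6,3)@(13, 7): e=[31,46,11] → X
    (9,3)@(19, 7): e=[25,-14,77] → .
    (6,4)@(13, 9): e=[47,30,11] → X
    (8,4)@(17, 9): e=[43,-10,55] → .
    (6,5)@(13, 11): e=[63,14,11] → X
    (7,5)@(15, 11): e=[61,-6,33] → .
    (6,6)@(13, 13): e=[79,-2,11] → .
  covered (10 px):
    . . . . . . . . . . .
    . . . . . . . . . . .
    . . . . . . X X X X .
    . . . . . . X X X . .
    . . . . . . X X . . .
    . . . . . . X . . . .
    . . . . . . . . . . .
    . . . . . . . . . . .

Z-buffer (winner per pixel, '.' = empty):
  . . . . . . . . . . .
  . . . . . 1 . . . . .
  . . . . . 1 2 2 2 2 .
  . . . . . 1 2 2 2 . 0
  . . . . . 1 2 2 1 0 .
  . . . . . 1 2 1 0 1 .
  . . . . . . . 0 1 1 1
  . . . . . . . . . . .

Answer: 2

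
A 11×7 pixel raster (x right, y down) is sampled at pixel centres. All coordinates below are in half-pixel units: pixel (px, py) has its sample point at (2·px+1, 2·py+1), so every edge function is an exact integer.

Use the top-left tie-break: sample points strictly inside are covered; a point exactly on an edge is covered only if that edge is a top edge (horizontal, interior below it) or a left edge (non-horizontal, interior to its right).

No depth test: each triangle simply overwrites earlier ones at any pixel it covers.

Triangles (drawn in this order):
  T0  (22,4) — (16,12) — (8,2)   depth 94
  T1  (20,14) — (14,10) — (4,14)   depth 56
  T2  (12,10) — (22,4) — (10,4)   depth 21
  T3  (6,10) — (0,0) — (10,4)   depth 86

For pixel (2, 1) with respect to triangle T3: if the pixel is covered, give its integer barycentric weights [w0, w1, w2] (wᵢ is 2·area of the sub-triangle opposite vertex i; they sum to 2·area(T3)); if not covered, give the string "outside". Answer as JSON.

T0:
  2·area = 124
  edge (22, 4)→(16, 12): d=(-6,8) right/bottom  bias=-1
  edge (16, 12)→(8, 2): d=(-8,-10) top-left  bias=+0
  edge (8, 2)→(22, 4): d=(14,2) right/bottom  bias=-1
    (0,0)@(1, 1): e=[186,-62,0] → .  [on edge]
    (4,1)@(9, 3): e=[110,2,12] → X
    (5,1)@(11, 3): e=[94,22,8] → X
    (6,1)@(13, 3): e=[78,42,4] → X
    (7,1)@(15, 3): e=[62,62,0] → .  [on edge]
    (4,2)@(9, 5): e=[98,-14,40] → .
    (5,2)@(11, 5): e=[82,6,36] → X
    (7,2)@(15, 5): e=[50,46,28] → X
    (8,2)@(17, 5): e=[34,66,24] → X
    (9,2)@(19, 5): e=[18,86,20] → X
    (10,2)@(21, 5): e=[2,106,16] → X
    (5,3)@(11, 7): e=[70,-10,64] → .
  covered (15 px):
    . . . . . . . . . . .
    . . . . X X X . . . .
    . . . . . X X X X X X
    . . . . . . X X X X .
    . . . . . . . X X . .
    . . . . . . . . . . .
    . . . . . . . . . . .
T1:
  2·area = 64  (B↔C swapped to make it positive)
  edge (20, 14)→(4, 14): d=(-16,0) right/bottom  bias=-1
  edge (4, 14)→(14, 10): d=(10,-4) top-left  bias=+0
  edge (14, 10)→(20, 14): d=(6,4) right/bottom  bias=-1
    (6,5)@(13, 11): e=[48,6,10] → X
    (7,5)@(15, 11): e=[48,14,2] → X
    (8,5)@(17, 11): e=[48,22,-6] → .
    (3,6)@(7, 13): e=[16,2,46] → X
    (4,6)@(9, 13): e=[16,10,38] → X
    (5,6)@(11, 13): e=[16,18,30] → X
    (8,6)@(17, 13): e=[16,42,6] → X
    (9,6)@(19, 13): e=[16,50,-2] → .
  covered (8 px):
    . . . . . . . . . . .
    . . . . . . . . . . .
    . . . . . . . . . . .
    . . . . . . . . . . .
    . . . . . . . . . . .
    . . . . . . X X . . .
    . . . X X X X X X . .
T2:
  2·area = 72  (B↔C swapped to make it positive)
  edge (12, 10)→(10, 4): d=(-2,-6) top-left  bias=+0
  edge (10, 4)→(22, 4): d=(12,0) top-left  bias=+0
  edge (22, 4)→(12, 10): d=(-10,6) right/bottom  bias=-1
    (4,0)@(9, 1): e=[0,-36,108] → .  [on edge]
    (5,2)@(11, 5): e=[4,12,56] → X
    (6,2)@(13, 5): e=[16,12,44] → X
    (7,2)@(15, 5): e=[28,12,32] → X
    (8,2)@(17, 5): e=[40,12,20] → X
    (9,2)@(19, 5): e=[52,12,8] → X
    (10,2)@(21, 5): e=[64,12,-4] → .
    (5,3)@(11, 7): e=[0,36,36] → X  [on edge]
    (8,3)@(17, 7): e=[36,36,0] → .  [on edge]
    (9,3)@(19, 7): e=[48,36,-12] → .
    (5,4)@(11, 9): e=[-4,60,16] → .
    (6,4)@(13, 9): e=[8,60,4] → X
    (3,6)@(7, 13): e=[-36,108,0] → .  [on edge]
    (6,6)@(13, 13): e=[0,108,-36] → .  [on edge]
  covered (9 px):
    . . . . . . . . . . .
    . . . . . . . . . . .
    . . . . . X X X X X .
    . . . . . X X X . . .
    . . . . . . X . . . .
    . . . . . . . . . . .
    . . . . . . . . . . .
T3:
  2·area = 76
  edge (6, 10)→(0, 0): d=(-6,-10) top-left  bias=+0
  edge (0, 0)→(10, 4): d=(10,4) right/bottom  bias=-1
  edge (10, 4)→(6, 10): d=(-4,6) right/bottom  bias=-1
    (0,0)@(1, 1): e=[4,6,66] → X
    (1,0)@(3, 1): e=[24,-2,54] → .
    (0,1)@(1, 3): e=[-8,26,58] → .
    (1,1)@(3, 3): e=[12,18,46] → X
    (2,1)@(5, 3): e=[32,10,34] → X
    (3,1)@(7, 3): e=[52,2,22] → X
    (4,1)@(9, 3): e=[72,-6,10] → .
    (1,2)@(3, 5): e=[0,38,38] → X  [on edge]
    (4,2)@(9, 5): e=[60,14,2] → X
    (5,2)@(11, 5): e=[80,6,-10] → .
    (1,3)@(3, 7): e=[-12,58,30] → .
    (2,3)@(5, 7): e=[8,50,18] → X
  covered (10 px):
    X . . . . . . . . . .
    . X X X . . . . . . .
    . X X X X . . . . . .
    . . X X . . . . . . .
    . . . . . . . . . . .
    . . . . . . . . . . .
    . . . . . . . . . . .

Result: [10,34,32]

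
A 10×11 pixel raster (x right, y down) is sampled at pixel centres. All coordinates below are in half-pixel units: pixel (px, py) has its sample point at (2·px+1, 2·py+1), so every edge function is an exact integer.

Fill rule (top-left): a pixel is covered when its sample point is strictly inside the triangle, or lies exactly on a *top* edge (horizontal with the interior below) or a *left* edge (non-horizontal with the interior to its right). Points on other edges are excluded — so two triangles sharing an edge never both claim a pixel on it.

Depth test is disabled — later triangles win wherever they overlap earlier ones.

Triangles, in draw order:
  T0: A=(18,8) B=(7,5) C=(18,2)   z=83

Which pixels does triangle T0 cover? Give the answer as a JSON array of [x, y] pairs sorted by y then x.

T0:
  2·area = 66
  edge (18, 8)→(7, 5): d=(-11,-3) top-left  bias=+0
  edge (7, 5)→(18, 2): d=(11,-3) top-left  bias=+0
  edge (18, 2)→(18, 8): d=(0,6) right/bottom  bias=-1
    (7,1)@(15, 3): e=[46,2,18] → #
    (8,1)@(17, 3): e=[52,8,6] → #
    (9,1)@(19, 3): e=[58,14,-6] → ·
    (3,2)@(7, 5): e=[0,0,66] → #  [on edge]
    (4,2)@(9, 5): e=[6,6,54] → #
    (5,2)@(11, 5): e=[12,12,42] → #
    (6,2)@(13, 5): e=[18,18,30] → #
    (9,2)@(19, 5): e=[36,36,-6] → ·
    (3,3)@(7, 7): e=[-22,22,66] → ·
    (4,3)@(9, 7): e=[-16,28,54] → ·
    (5,3)@(11, 7): e=[-10,34,42] → ·
    (6,3)@(13, 7): e=[-4,40,30] → ·
  covered (10 px):
    · · · · · · · · · ·
    · · · · · · · # # ·
    · · · # # # # # # ·
    · · · · · · · # # ·
    · · · · · · · · · ·
    · · · · · · · · · ·
    · · · · · · · · · ·
    · · · · · · · · · ·
    · · · · · · · · · ·
    · · · · · · · · · ·
    · · · · · · · · · ·

Result: [[7,1],[8,1],[3,2],[4,2],[5,2],[6,2],[7,2],[8,2],[7,3],[8,3]]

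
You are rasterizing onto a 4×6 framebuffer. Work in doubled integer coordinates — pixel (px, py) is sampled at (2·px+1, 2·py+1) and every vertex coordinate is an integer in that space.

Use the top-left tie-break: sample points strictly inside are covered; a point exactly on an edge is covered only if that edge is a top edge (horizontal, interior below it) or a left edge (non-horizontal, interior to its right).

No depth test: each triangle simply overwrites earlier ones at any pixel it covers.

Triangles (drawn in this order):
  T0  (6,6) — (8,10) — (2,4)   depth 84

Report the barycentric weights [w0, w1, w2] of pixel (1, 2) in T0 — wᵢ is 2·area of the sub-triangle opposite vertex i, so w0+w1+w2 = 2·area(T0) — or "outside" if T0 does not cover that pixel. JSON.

T0:
  2·area = 12
  edge (6, 6)→(8, 10): d=(2,4) right/bottom  bias=-1
  edge (8, 10)→(2, 4): d=(-6,-6) top-left  bias=+0
  edge (2, 4)→(6, 6): d=(4,2) right/bottom  bias=-1
    (0,1)@(1, 3): e=[14,0,-2] → .  [on edge]
    (1,2)@(3, 5): e=[10,0,2] → X  [on edge]
    (2,2)@(5, 5): e=[2,12,-2] → .
    (1,3)@(3, 7): e=[14,-12,10] → .
    (2,3)@(5, 7): e=[6,0,6] → X  [on edge]
    (3,3)@(7, 7): e=[-2,12,2] → .
    (2,4)@(5, 9): e=[10,-12,14] → .
    (3,4)@(7, 9): e=[2,0,10] → X  [on edge]
    (3,5)@(7, 11): e=[6,-12,18] → .
  covered (3 px):
    . . . .
    . . . .
    . X . .
    . . X .
    . . . X
    . . . .

Final: [0,2,10]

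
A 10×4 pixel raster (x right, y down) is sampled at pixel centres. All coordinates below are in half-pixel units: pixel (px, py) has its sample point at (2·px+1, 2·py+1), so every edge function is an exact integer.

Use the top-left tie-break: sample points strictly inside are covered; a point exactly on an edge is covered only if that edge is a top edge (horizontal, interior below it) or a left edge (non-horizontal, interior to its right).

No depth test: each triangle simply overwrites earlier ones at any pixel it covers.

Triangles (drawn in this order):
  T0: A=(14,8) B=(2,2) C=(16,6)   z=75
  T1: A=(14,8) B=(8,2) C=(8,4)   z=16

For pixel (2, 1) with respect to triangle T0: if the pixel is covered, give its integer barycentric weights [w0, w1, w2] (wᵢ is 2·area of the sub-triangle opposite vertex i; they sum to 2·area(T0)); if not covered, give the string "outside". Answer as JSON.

T0:
  2·area = 36
  edge (14, 8)→(2, 2): d=(-12,-6) top-left  bias=+0
  edge (2, 2)→(16, 6): d=(14,4) right/bottom  bias=-1
  edge (16, 6)→(14, 8): d=(-2,2) right/bottom  bias=-1
    (2,1)@(5, 3): e=[6,2,28] → X
    (3,1)@(7, 3): e=[18,-6,24] → .
    (9,1)@(19, 3): e=[90,-54,0] → .  [on edge]
    (2,2)@(5, 5): e=[-18,30,24] → .
    (4,2)@(9, 5): e=[6,14,16] → X
    (5,2)@(11, 5): e=[18,6,12] → X
    (6,2)@(13, 5): e=[30,-2,8] → .
    (8,2)@(17, 5): e=[54,-18,0] → .  [on edge]
    (4,3)@(9, 7): e=[-18,42,12] → .
    (5,3)@(11, 7): e=[-6,34,8] → .
    (6,3)@(13, 7): e=[6,26,4] → X
    (7,3)@(15, 7): e=[18,18,0] → .  [on edge]
  covered (4 px):
    . . . . . . . . . .
    . . X . . . . . . .
    . . . . X X . . . .
    . . . . . . X . . .
T1:
  2·area = 12  (B↔C swapped to make it positive)
  edge (14, 8)→(8, 4): d=(-6,-4) top-left  bias=+0
  edge (8, 4)→(8, 2): d=(0,-2) top-left  bias=+0
  edge (8, 2)→(14, 8): d=(6,6) right/bottom  bias=-1
    (3,0)@(7, 1): e=[14,-2,0] → .  [on edge]
    (4,1)@(9, 3): e=[10,2,0] → .  [on edge]
    (5,2)@(11, 5): e=[6,6,0] → .  [on edge]
    (6,3)@(13, 7): e=[2,10,0] → .  [on edge]
  covered (0 px):
    . . . . . . . . . .
    . . . . . . . . . .
    . . . . . . . . . .
    . . . . . . . . . .

Answer: [2,28,6]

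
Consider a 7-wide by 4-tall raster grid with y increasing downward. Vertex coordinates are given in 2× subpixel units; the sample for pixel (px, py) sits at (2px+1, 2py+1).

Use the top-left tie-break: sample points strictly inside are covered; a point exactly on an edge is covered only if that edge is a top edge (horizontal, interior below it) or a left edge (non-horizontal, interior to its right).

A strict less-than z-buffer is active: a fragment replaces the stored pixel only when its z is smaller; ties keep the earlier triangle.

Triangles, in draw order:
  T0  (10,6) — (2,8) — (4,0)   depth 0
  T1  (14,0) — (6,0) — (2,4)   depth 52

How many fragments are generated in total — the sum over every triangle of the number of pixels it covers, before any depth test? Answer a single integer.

T0:
  2·area = 60
  edge (10, 6)→(2, 8): d=(-8,2) right/bottom  bias=-1
  edge (2, 8)→(4, 0): d=(2,-8) top-left  bias=+0
  edge (4, 0)→(10, 6): d=(6,6) right/bottom  bias=-1
    (2,0)@(5, 1): e=[50,10,0] → .  [on edge]
    (2,1)@(5, 3): e=[34,14,12] → X
    (3,1)@(7, 3): e=[30,30,0] → .  [on edge]
    (1,2)@(3, 5): e=[22,2,36] → X
    (3,2)@(7, 5): e=[14,34,12] → X
    (4,2)@(9, 5): e=[10,50,0] → .  [on edge]
    (1,3)@(3, 7): e=[6,6,48] → X
    (3,3)@(7, 7): e=[-2,38,24] → .
    (5,3)@(11, 7): e=[-10,70,0] → .  [on edge]
  covered (6 px):
    . . . . . . .
    . . X . . . .
    . X X X . . .
    . X X . . . .
T1:
  2·area = 32  (B↔C swapped to make it positive)
  edge (14, 0)→(2, 4): d=(-12,4) right/bottom  bias=-1
  edge (2, 4)→(6, 0): d=(4,-4) top-left  bias=+0
  edge (6, 0)→(14, 0): d=(8,0) top-left  bias=+0
    (2,0)@(5, 1): e=[24,0,8] → X  [on edge]
    (3,0)@(7, 1): e=[16,8,8] → X
    (4,0)@(9, 1): e=[8,16,8] → X
    (5,0)@(11, 1): e=[0,24,8] → .  [on edge]
    (1,1)@(3, 3): e=[8,0,24] → X  [on edge]
    (2,1)@(5, 3): e=[0,8,24] → .  [on edge]
    (3,1)@(7, 3): e=[-8,16,24] → .
    (4,1)@(9, 3): e=[-16,24,24] → .
    (0,2)@(1, 5): e=[-8,0,40] → .  [on edge]
    (1,2)@(3, 5): e=[-16,8,40] → .
  covered (4 px):
    . . X X X . .
    . X . . . . .
    . . . . . . .
    . . . . . . .

Result: 10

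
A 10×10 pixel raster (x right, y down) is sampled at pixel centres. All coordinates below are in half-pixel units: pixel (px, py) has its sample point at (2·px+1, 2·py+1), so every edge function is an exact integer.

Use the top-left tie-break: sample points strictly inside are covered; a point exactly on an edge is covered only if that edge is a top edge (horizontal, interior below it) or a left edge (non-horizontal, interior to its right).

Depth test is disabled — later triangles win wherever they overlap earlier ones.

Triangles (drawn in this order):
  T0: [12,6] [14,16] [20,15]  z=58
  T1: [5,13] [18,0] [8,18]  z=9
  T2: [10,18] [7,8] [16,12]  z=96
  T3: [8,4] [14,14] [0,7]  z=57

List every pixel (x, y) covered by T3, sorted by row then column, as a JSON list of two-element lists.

T0:
  2·area = 62  (B↔C swapped to make it positive)
  edge (12, 6)→(20, 15): d=(8,9) right/bottom  bias=-1
  edge (20, 15)→(14, 16): d=(-6,1) right/bottom  bias=-1
  edge (14, 16)→(12, 6): d=(-2,-10) top-left  bias=+0
    (5,0)@(11, 1): e=[-31,93,0] → .  [on edge]
    (6,4)@(13, 9): e=[15,43,4] → X
    (7,4)@(15, 9): e=[-3,41,24] → .
    (6,5)@(13, 11): e=[31,31,0] → X  [on edge]
    (7,5)@(15, 11): e=[13,29,20] → X
    (8,5)@(17, 11): e=[-5,27,40] → .
    (6,6)@(13, 13): e=[47,19,-4] → .
    (7,6)@(15, 13): e=[29,17,16] → X
    (8,6)@(17, 13): e=[11,15,36] → X
    (9,6)@(19, 13): e=[-7,13,56] → .
    (7,7)@(15, 15): e=[45,5,12] → X
    (9,7)@(19, 15): e=[9,1,52] → X
  covered (8 px):
    . . . . . . . . . .
    . . . . . . . . . .
    . . . . . . . . . .
    . . . . . . . . . .
    . . . . . . X . . .
    . . . . . . X X . .
    . . . . . . . X X .
    . . . . . . . X X X
    . . . . . . . . . .
    . . . . . . . . . .
T1:
  2·area = 104
  edge (5, 13)→(18, 0): d=(13,-13) top-left  bias=+0
  edge (18, 0)→(8, 18): d=(-10,18) right/bottom  bias=-1
  edge (8, 18)→(5, 13): d=(-3,-5) top-left  bias=+0
    (8,0)@(17, 1): e=[0,8,96] → X  [on edge]
    (9,0)@(19, 1): e=[26,-28,106] → .
    (7,1)@(15, 3): e=[0,24,80] → X  [on edge]
    (8,1)@(17, 3): e=[26,-12,90] → .
    (6,2)@(13, 5): e=[0,40,64] → X  [on edge]
    (8,2)@(17, 5): e=[52,-32,84] → .
    (5,3)@(11, 7): e=[0,56,48] → X  [on edge]
    (7,3)@(15, 7): e=[52,-16,68] → .
    (4,4)@(9, 9): e=[0,72,32] → X  [on edge]
    (6,4)@(13, 9): e=[52,0,52] → .  [on edge]
    (3,5)@(7, 11): e=[0,88,16] → X  [on edge]
    (6,5)@(13, 11): e=[78,-20,46] → .
    (2,6)@(5, 13): e=[0,104,0] → X  [on edge]
    (1,7)@(3, 15): e=[0,120,-16] → .  [on edge]
    (0,8)@(1, 17): e=[0,136,-32] → .  [on edge]
  covered (16 px):
    . . . . . . . . X .
    . . . . . . . X . .
    . . . . . . X X . .
    . . . . . X X . . .
    . . . . X X . . . .
    . . . X X X . . . .
    . . X X X . . . . .
    . . . X X . . . . .
    . . . . . . . . . .
    . . . . . . . . . .
T2:
  2·area = 78
  edge (10, 18)→(7, 8): d=(-3,-10) top-left  bias=+0
  edge (7, 8)→(16, 12): d=(9,4) right/bottom  bias=-1
  edge (16, 12)→(10, 18): d=(-6,6) right/bottom  bias=-1
    (4,4)@(9, 9): e=[17,1,60] → X
    (5,4)@(11, 9): e=[37,-7,48] → .
    (9,4)@(19, 9): e=[117,-39,0] → .  [on edge]
    (4,5)@(9, 11): e=[11,19,48] → X
    (5,5)@(11, 11): e=[31,11,36] → X
    (6,5)@(13, 11): e=[51,3,24] → X
    (7,5)@(15, 11): e=[71,-5,12] → .
    (8,5)@(17, 11): e=[91,-13,0] → .  [on edge]
    (4,6)@(9, 13): e=[5,37,36] → X
    (7,6)@(15, 13): e=[65,13,0] → .  [on edge]
    (4,7)@(9, 15): e=[-1,55,24] → .
    (5,7)@(11, 15): e=[19,47,12] → X
    (6,7)@(13, 15): e=[39,39,0] → .  [on edge]
    (5,8)@(11, 17): e=[13,65,0] → .  [on edge]
    (4,9)@(9, 19): e=[-13,91,0] → .  [on edge]
  covered (8 px):
    . . . . . . . . . .
    . . . . . . . . . .
    . . . . . . . . . .
    . . . . . . . . . .
    . . . . X . . . . .
    . . . . X X X . . .
    . . . . X X X . . .
    . . . . . X . . . .
    . . . . . . . . . .
    . . . . . . . . . .
T3:
  2·area = 98
  edge (8, 4)→(14, 14): d=(6,10) right/bottom  bias=-1
  edge (14, 14)→(0, 7): d=(-14,-7) top-left  bias=+0
  edge (0, 7)→(8, 4): d=(8,-3) top-left  bias=+0
    (3,2)@(7, 5): e=[16,77,5] → X
    (4,2)@(9, 5): e=[-4,91,11] → .
    (0,3)@(1, 7): e=[88,7,3] → X
    (1,3)@(3, 7): e=[68,21,9] → X
    (2,3)@(5, 7): e=[48,35,15] → X
    (4,3)@(9, 7): e=[8,63,27] → X
    (5,3)@(11, 7): e=[-12,77,33] → .
    (0,4)@(1, 9): e=[100,-21,19] → .
    (1,4)@(3, 9): e=[80,-7,25] → .
    (2,4)@(5, 9): e=[60,7,31] → X
    (5,4)@(11, 9): e=[0,49,49] → .  [on edge]
    (2,5)@(5, 11): e=[72,-21,47] → .
    (8,9)@(17, 19): e=[0,-49,147] → .  [on edge]
  covered (12 px):
    . . . . . . . . . .
    . . . . . . . . . .
    . . . X . . . . . .
    X X X X X . . . . .
    . . X X X . . . . .
    . . . . X X . . . .
    . . . . . . X . . .
    . . . . . . . . . .
    . . . . . . . . . .
    . . . . . . . . . .

Answer: [[3,2],[0,3],[1,3],[2,3],[3,3],[4,3],[2,4],[3,4],[4,4],[4,5],[5,5],[6,6]]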